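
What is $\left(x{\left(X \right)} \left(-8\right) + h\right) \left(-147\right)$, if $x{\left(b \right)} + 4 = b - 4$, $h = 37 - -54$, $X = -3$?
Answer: $-26313$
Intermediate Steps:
$h = 91$ ($h = 37 + 54 = 91$)
$x{\left(b \right)} = -8 + b$ ($x{\left(b \right)} = -4 + \left(b - 4\right) = -4 + \left(-4 + b\right) = -8 + b$)
$\left(x{\left(X \right)} \left(-8\right) + h\right) \left(-147\right) = \left(\left(-8 - 3\right) \left(-8\right) + 91\right) \left(-147\right) = \left(\left(-11\right) \left(-8\right) + 91\right) \left(-147\right) = \left(88 + 91\right) \left(-147\right) = 179 \left(-147\right) = -26313$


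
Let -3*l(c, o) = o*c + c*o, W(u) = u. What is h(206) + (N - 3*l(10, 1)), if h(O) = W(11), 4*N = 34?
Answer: 79/2 ≈ 39.500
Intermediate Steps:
N = 17/2 (N = (1/4)*34 = 17/2 ≈ 8.5000)
h(O) = 11
l(c, o) = -2*c*o/3 (l(c, o) = -(o*c + c*o)/3 = -(c*o + c*o)/3 = -2*c*o/3)
h(206) + (N - 3*l(10, 1)) = 11 + (17/2 - (-2)*10) = 11 + (17/2 - 3*(-20/3)) = 11 + (17/2 + 20) = 11 + 57/2 = 79/2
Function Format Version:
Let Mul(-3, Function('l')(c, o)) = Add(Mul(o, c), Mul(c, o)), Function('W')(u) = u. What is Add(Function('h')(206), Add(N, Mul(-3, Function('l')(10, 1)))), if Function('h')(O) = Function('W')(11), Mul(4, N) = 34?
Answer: Rational(79, 2) ≈ 39.500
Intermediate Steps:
N = Rational(17, 2) (N = Mul(Rational(1, 4), 34) = Rational(17, 2) ≈ 8.5000)
Function('h')(O) = 11
Function('l')(c, o) = Mul(Rational(-2, 3), c, o) (Function('l')(c, o) = Mul(Rational(-1, 3), Add(Mul(o, c), Mul(c, o))) = Mul(Rational(-1, 3), Add(Mul(c, o), Mul(c, o))) = Mul(Rational(-1, 3), Mul(2, c, o)) = Mul(Rational(-2, 3), c, o))
Add(Function('h')(206), Add(N, Mul(-3, Function('l')(10, 1)))) = Add(11, Add(Rational(17, 2), Mul(-3, Mul(Rational(-2, 3), 10, 1)))) = Add(11, Add(Rational(17, 2), Mul(-3, Rational(-20, 3)))) = Add(11, Add(Rational(17, 2), 20)) = Add(11, Rational(57, 2)) = Rational(79, 2)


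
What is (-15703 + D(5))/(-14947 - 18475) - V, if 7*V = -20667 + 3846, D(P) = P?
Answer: 40164382/16711 ≈ 2403.5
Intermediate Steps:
V = -2403 (V = (-20667 + 3846)/7 = (⅐)*(-16821) = -2403)
(-15703 + D(5))/(-14947 - 18475) - V = (-15703 + 5)/(-14947 - 18475) - 1*(-2403) = -15698/(-33422) + 2403 = -15698*(-1/33422) + 2403 = 7849/16711 + 2403 = 40164382/16711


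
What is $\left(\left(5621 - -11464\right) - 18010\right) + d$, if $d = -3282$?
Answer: $-4207$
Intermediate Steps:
$\left(\left(5621 - -11464\right) - 18010\right) + d = \left(\left(5621 - -11464\right) - 18010\right) - 3282 = \left(\left(5621 + 11464\right) - 18010\right) - 3282 = \left(17085 - 18010\right) - 3282 = -925 - 3282 = -4207$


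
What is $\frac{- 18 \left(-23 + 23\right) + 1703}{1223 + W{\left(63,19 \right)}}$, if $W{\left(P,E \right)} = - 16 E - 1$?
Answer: $\frac{1703}{918} \approx 1.8551$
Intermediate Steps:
$W{\left(P,E \right)} = -1 - 16 E$
$\frac{- 18 \left(-23 + 23\right) + 1703}{1223 + W{\left(63,19 \right)}} = \frac{- 18 \left(-23 + 23\right) + 1703}{1223 - 305} = \frac{\left(-18\right) 0 + 1703}{1223 - 305} = \frac{0 + 1703}{1223 - 305} = \frac{1703}{918}$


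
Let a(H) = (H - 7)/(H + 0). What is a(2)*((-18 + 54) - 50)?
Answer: 35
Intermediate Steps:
a(H) = (-7 + H)/H
a(2)*((-18 + 54) - 50) = ((-7 + 2)/2)*((-18 + 54) - 50) = ((½)*(-5))*(36 - 50) = -5/2*(-14) = 35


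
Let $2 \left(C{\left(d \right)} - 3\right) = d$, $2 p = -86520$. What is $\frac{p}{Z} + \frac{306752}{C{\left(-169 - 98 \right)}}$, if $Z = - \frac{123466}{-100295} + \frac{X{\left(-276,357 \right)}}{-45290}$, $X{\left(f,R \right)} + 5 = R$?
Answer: $- \frac{60773416008898}{1611376677} \approx -37715.0$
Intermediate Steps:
$p = -43260$ ($p = \frac{1}{2} \left(-86520\right) = -43260$)
$C{\left(d \right)} = 3 + \frac{d}{2}$
$X{\left(f,R \right)} = -5 + R$
$Z = \frac{111129426}{90847211}$ ($Z = - \frac{123466}{-100295} + \frac{-5 + 357}{-45290} = \left(-123466\right) \left(- \frac{1}{100295}\right) + 352 \left(- \frac{1}{45290}\right) = \frac{123466}{100295} - \frac{176}{22645} = \frac{111129426}{90847211} \approx 1.2233$)
$\frac{p}{Z} + \frac{306752}{C{\left(-169 - 98 \right)}} = - \frac{43260}{\frac{111129426}{90847211}} + \frac{306752}{3 + \frac{-169 - 98}{2}} = \left(-43260\right) \frac{90847211}{111129426} + \frac{306752}{3 + \frac{-169 - 98}{2}} = - \frac{655008391310}{18521571} + \frac{306752}{3 + \frac{1}{2} \left(-267\right)} = - \frac{655008391310}{18521571} + \frac{306752}{3 - \frac{267}{2}} = - \frac{655008391310}{18521571} + \frac{306752}{- \frac{261}{2}} = - \frac{655008391310}{18521571} + 306752 \left(- \frac{2}{261}\right) = - \frac{655008391310}{18521571} - \frac{613504}{261} = - \frac{60773416008898}{1611376677}$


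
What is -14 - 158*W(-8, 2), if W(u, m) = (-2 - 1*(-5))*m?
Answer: -962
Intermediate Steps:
W(u, m) = 3*m (W(u, m) = (-2 + 5)*m = 3*m)
-14 - 158*W(-8, 2) = -14 - 474*2 = -14 - 158*6 = -14 - 948 = -962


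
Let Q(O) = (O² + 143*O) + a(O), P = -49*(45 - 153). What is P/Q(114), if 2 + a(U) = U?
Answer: 2646/14705 ≈ 0.17994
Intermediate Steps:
a(U) = -2 + U
P = 5292 (P = -49*(-108) = 5292)
Q(O) = -2 + O² + 144*O (Q(O) = (O² + 143*O) + (-2 + O) = -2 + O² + 144*O)
P/Q(114) = 5292/(-2 + 114² + 144*114) = 5292/(-2 + 12996 + 16416) = 5292/29410 = 5292*(1/29410) = 2646/14705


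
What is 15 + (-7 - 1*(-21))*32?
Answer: 463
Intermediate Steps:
15 + (-7 - 1*(-21))*32 = 15 + (-7 + 21)*32 = 15 + 14*32 = 15 + 448 = 463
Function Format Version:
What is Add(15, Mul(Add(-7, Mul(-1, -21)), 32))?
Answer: 463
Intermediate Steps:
Add(15, Mul(Add(-7, Mul(-1, -21)), 32)) = Add(15, Mul(Add(-7, 21), 32)) = Add(15, Mul(14, 32)) = Add(15, 448) = 463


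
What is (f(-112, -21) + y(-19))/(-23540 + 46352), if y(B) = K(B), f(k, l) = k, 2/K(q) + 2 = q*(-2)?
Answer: -2015/410616 ≈ -0.0049073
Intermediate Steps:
K(q) = 2/(-2 - 2*q) (K(q) = 2/(-2 + q*(-2)) = 2/(-2 - 2*q))
y(B) = -1/(1 + B)
(f(-112, -21) + y(-19))/(-23540 + 46352) = (-112 - 1/(1 - 19))/(-23540 + 46352) = (-112 - 1/(-18))/22812 = (-112 - 1*(-1/18))*(1/22812) = (-112 + 1/18)*(1/22812) = -2015/18*1/22812 = -2015/410616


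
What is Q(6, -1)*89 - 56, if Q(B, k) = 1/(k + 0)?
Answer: -145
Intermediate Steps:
Q(B, k) = 1/k
Q(6, -1)*89 - 56 = 89/(-1) - 56 = -1*89 - 56 = -89 - 56 = -145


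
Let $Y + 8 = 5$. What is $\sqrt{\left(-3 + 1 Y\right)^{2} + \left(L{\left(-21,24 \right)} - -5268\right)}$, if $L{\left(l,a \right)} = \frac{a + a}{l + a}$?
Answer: $2 \sqrt{1330} \approx 72.938$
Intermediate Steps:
$Y = -3$ ($Y = -8 + 5 = -3$)
$L{\left(l,a \right)} = \frac{2 a}{a + l}$
$\sqrt{\left(-3 + 1 Y\right)^{2} + \left(L{\left(-21,24 \right)} - -5268\right)} = \sqrt{\left(-3 + 1 \left(-3\right)\right)^{2} + \left(2 \cdot 24 \frac{1}{24 - 21} - -5268\right)} = \sqrt{\left(-3 - 3\right)^{2} + \left(2 \cdot 24 \cdot \frac{1}{3} + 5268\right)} = \sqrt{\left(-6\right)^{2} + \left(2 \cdot 24 \cdot \frac{1}{3} + 5268\right)} = \sqrt{36 + \left(16 + 5268\right)} = \sqrt{36 + 5284} = \sqrt{5320} = 2 \sqrt{1330}$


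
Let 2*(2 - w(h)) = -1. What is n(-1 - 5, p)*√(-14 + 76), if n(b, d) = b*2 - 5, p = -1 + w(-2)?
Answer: -17*√62 ≈ -133.86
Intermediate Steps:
w(h) = 5/2 (w(h) = 2 - ½*(-1) = 2 + ½ = 5/2)
p = 3/2 (p = -1 + 5/2 = 3/2 ≈ 1.5000)
n(b, d) = -5 + 2*b (n(b, d) = 2*b - 5 = -5 + 2*b)
n(-1 - 5, p)*√(-14 + 76) = (-5 + 2*(-1 - 5))*√(-14 + 76) = (-5 + 2*(-6))*√62 = (-5 - 12)*√62 = -17*√62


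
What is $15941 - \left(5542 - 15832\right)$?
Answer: $26231$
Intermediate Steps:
$15941 - \left(5542 - 15832\right) = 15941 - -10290 = 15941 + 10290 = 26231$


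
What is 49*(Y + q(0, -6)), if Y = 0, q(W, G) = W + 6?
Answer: 294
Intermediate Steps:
q(W, G) = 6 + W
49*(Y + q(0, -6)) = 49*(0 + (6 + 0)) = 49*(0 + 6) = 49*6 = 294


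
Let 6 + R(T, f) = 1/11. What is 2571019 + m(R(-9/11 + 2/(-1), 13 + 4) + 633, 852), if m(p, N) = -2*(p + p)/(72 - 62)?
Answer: 141392249/55 ≈ 2.5708e+6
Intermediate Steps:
R(T, f) = -65/11 (R(T, f) = -6 + 1/11 = -65/11)
m(p, N) = -2*p/5 (m(p, N) = -2*2*p/10 = -2*p/5)
2571019 + m(R(-9/11 + 2/(-1), 13 + 4) + 633, 852) = 2571019 - 2*(-65/11 + 633)/5 = 2571019 - ⅖*6898/11 = 2571019 - 13796/55 = 141392249/55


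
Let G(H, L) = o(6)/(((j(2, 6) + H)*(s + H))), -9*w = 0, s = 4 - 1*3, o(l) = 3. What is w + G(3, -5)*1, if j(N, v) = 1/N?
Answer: 3/14 ≈ 0.21429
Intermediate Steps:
s = 1 (s = 4 - 3 = 1)
w = 0 (w = -⅑*0 = 0)
G(H, L) = 3/((1 + H)*(½ + H)) (G(H, L) = 3/(((1/2 + H)*(1 + H))) = 3/(((½ + H)*(1 + H))) = 3/(((1 + H)*(½ + H))) = 3*(1/((1 + H)*(½ + H))) = 3/((1 + H)*(½ + H)))
w + G(3, -5)*1 = 0 + (6/(1 + 2*3² + 3*3))*1 = 0 + (6/(1 + 2*9 + 9))*1 = 0 + (6/(1 + 18 + 9))*1 = 0 + (6/28)*1 = 0 + (6*(1/28))*1 = 0 + (3/14)*1 = 0 + 3/14 = 3/14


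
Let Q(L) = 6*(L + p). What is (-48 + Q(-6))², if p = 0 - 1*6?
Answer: 14400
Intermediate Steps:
p = -6 (p = 0 - 6 = -6)
Q(L) = -36 + 6*L (Q(L) = 6*(L - 6) = 6*(-6 + L) = -36 + 6*L)
(-48 + Q(-6))² = (-48 + (-36 + 6*(-6)))² = (-48 + (-36 - 36))² = (-48 - 72)² = (-120)² = 14400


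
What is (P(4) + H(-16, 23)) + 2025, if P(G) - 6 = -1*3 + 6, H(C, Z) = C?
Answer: 2018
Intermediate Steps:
P(G) = 9 (P(G) = 6 + (-1*3 + 6) = 6 + (-3 + 6) = 6 + 3 = 9)
(P(4) + H(-16, 23)) + 2025 = (9 - 16) + 2025 = -7 + 2025 = 2018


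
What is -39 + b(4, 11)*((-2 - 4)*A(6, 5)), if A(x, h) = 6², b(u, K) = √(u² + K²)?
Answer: -39 - 216*√137 ≈ -2567.2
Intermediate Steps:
b(u, K) = √(K² + u²)
A(x, h) = 36
-39 + b(4, 11)*((-2 - 4)*A(6, 5)) = -39 + √(11² + 4²)*((-2 - 4)*36) = -39 + √(121 + 16)*(-6*36) = -39 + √137*(-216) = -39 - 216*√137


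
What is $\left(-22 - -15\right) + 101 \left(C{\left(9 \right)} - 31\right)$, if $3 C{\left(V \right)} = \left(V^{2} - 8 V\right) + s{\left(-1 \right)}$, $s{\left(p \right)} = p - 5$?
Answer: $-3037$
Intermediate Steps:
$s{\left(p \right)} = -5 + p$
$C{\left(V \right)} = -2 - \frac{8 V}{3} + \frac{V^{2}}{3}$ ($C{\left(V \right)} = \frac{\left(V^{2} - 8 V\right) - 6}{3} = \frac{-6 + V^{2} - 8 V}{3} = -2 - \frac{8 V}{3} + \frac{V^{2}}{3}$)
$\left(-22 - -15\right) + 101 \left(C{\left(9 \right)} - 31\right) = \left(-22 - -15\right) + 101 \left(\left(-2 - 24 + \frac{9^{2}}{3}\right) - 31\right) = \left(-22 + 15\right) + 101 \left(\left(-2 - 24 + \frac{1}{3} \cdot 81\right) - 31\right) = -7 + 101 \left(\left(-2 - 24 + 27\right) - 31\right) = -7 + 101 \left(1 - 31\right) = -7 + 101 \left(-30\right) = -7 - 3030 = -3037$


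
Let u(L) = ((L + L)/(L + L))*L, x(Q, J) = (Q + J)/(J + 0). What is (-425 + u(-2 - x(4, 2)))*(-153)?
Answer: 65790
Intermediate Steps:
x(Q, J) = (J + Q)/J
u(L) = L (u(L) = ((2*L)/((2*L)))*L = ((2*L)*(1/(2*L)))*L = 1*L = L)
(-425 + u(-2 - x(4, 2)))*(-153) = (-425 + (-2 - (2 + 4)/2))*(-153) = (-425 + (-2 - 6/2))*(-153) = (-425 + (-2 - 1*3))*(-153) = (-425 + (-2 - 3))*(-153) = (-425 - 5)*(-153) = -430*(-153) = 65790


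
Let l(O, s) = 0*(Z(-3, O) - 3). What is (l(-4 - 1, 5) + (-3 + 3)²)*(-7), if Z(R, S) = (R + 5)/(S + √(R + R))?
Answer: 0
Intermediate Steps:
Z(R, S) = (5 + R)/(S + √2*√R) (Z(R, S) = (5 + R)/(S + √(2*R)) = (5 + R)/(S + √2*√R))
l(O, s) = 0 (l(O, s) = 0*((5 - 3)/(O + √2*√(-3)) - 3) = 0*(2/(O + √2*(I*√3)) - 3) = 0*(2/(O + I*√6) - 3) = 0*(-3 + 2/(O + I*√6)) = 0)
(l(-4 - 1, 5) + (-3 + 3)²)*(-7) = (0 + (-3 + 3)²)*(-7) = (0 + 0²)*(-7) = (0 + 0)*(-7) = 0*(-7) = 0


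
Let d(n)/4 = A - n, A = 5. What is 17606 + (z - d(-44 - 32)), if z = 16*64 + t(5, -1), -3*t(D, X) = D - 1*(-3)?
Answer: 54910/3 ≈ 18303.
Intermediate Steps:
t(D, X) = -1 - D/3 (t(D, X) = -(D - 1*(-3))/3 = -(D + 3)/3 = -(3 + D)/3 = -1 - D/3)
d(n) = 20 - 4*n (d(n) = 4*(5 - n) = 20 - 4*n)
z = 3064/3 (z = 16*64 + (-1 - 1/3*5) = 1024 + (-1 - 5/3) = 1024 - 8/3 = 3064/3 ≈ 1021.3)
17606 + (z - d(-44 - 32)) = 17606 + (3064/3 - (20 - 4*(-44 - 32))) = 17606 + (3064/3 - (20 - 4*(-76))) = 17606 + (3064/3 - (20 + 304)) = 17606 + (3064/3 - 1*324) = 17606 + (3064/3 - 324) = 17606 + 2092/3 = 54910/3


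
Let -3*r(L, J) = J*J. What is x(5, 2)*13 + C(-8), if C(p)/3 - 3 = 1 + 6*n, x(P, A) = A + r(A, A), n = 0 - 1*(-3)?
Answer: 224/3 ≈ 74.667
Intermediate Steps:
r(L, J) = -J²/3 (r(L, J) = -J*J/3 = -J²/3)
n = 3 (n = 0 + 3 = 3)
x(P, A) = A - A²/3
C(p) = 66 (C(p) = 9 + 3*(1 + 6*3) = 9 + 3*(1 + 18) = 9 + 3*19 = 9 + 57 = 66)
x(5, 2)*13 + C(-8) = ((⅓)*2*(3 - 1*2))*13 + 66 = ((⅓)*2*(3 - 2))*13 + 66 = ((⅓)*2*1)*13 + 66 = (⅔)*13 + 66 = 26/3 + 66 = 224/3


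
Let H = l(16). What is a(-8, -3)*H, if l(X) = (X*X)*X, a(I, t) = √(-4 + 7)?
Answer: 4096*√3 ≈ 7094.5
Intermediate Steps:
a(I, t) = √3
l(X) = X³ (l(X) = X²*X = X³)
H = 4096 (H = 16³ = 4096)
a(-8, -3)*H = √3*4096 = 4096*√3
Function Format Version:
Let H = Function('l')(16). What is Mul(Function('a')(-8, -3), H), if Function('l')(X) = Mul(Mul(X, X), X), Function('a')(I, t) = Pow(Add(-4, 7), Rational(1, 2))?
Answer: Mul(4096, Pow(3, Rational(1, 2))) ≈ 7094.5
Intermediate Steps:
Function('a')(I, t) = Pow(3, Rational(1, 2))
Function('l')(X) = Pow(X, 3) (Function('l')(X) = Mul(Pow(X, 2), X) = Pow(X, 3))
H = 4096 (H = Pow(16, 3) = 4096)
Mul(Function('a')(-8, -3), H) = Mul(Pow(3, Rational(1, 2)), 4096) = Mul(4096, Pow(3, Rational(1, 2)))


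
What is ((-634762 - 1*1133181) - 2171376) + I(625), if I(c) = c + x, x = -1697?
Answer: -3940391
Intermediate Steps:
I(c) = -1697 + c (I(c) = c - 1697 = -1697 + c)
((-634762 - 1*1133181) - 2171376) + I(625) = ((-634762 - 1*1133181) - 2171376) + (-1697 + 625) = ((-634762 - 1133181) - 2171376) - 1072 = (-1767943 - 2171376) - 1072 = -3939319 - 1072 = -3940391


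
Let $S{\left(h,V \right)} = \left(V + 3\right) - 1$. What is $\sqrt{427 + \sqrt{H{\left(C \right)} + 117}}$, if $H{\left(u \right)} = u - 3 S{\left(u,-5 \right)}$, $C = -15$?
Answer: $\sqrt{427 + \sqrt{111}} \approx 20.917$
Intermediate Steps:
$S{\left(h,V \right)} = 2 + V$ ($S{\left(h,V \right)} = \left(3 + V\right) - 1 = 2 + V$)
$H{\left(u \right)} = 9 + u$ ($H{\left(u \right)} = u - 3 \left(2 - 5\right) = u - -9 = u + 9 = 9 + u$)
$\sqrt{427 + \sqrt{H{\left(C \right)} + 117}} = \sqrt{427 + \sqrt{\left(9 - 15\right) + 117}} = \sqrt{427 + \sqrt{-6 + 117}} = \sqrt{427 + \sqrt{111}}$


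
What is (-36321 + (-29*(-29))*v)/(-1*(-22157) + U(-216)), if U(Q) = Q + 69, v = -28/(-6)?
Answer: -97189/66030 ≈ -1.4719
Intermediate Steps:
v = 14/3 (v = -28*(-1/6) = 14/3 ≈ 4.6667)
U(Q) = 69 + Q
(-36321 + (-29*(-29))*v)/(-1*(-22157) + U(-216)) = (-36321 - 29*(-29)*(14/3))/(-1*(-22157) + (69 - 216)) = (-36321 + 841*(14/3))/(22157 - 147) = (-36321 + 11774/3)/22010 = -97189/3*1/22010 = -97189/66030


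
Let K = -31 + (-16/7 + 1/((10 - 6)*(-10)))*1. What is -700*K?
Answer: 46635/2 ≈ 23318.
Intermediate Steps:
K = -9327/280 (K = -31 + (-16*⅐ - ⅒/4)*1 = -31 + (-16/7 + (¼)*(-⅒))*1 = -31 + (-16/7 - 1/40)*1 = -31 - 647/280*1 = -31 - 647/280 = -9327/280 ≈ -33.311)
-700*K = -700*(-9327/280) = 46635/2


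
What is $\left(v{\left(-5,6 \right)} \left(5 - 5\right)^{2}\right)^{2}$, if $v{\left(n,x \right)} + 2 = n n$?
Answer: $0$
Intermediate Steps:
$v{\left(n,x \right)} = -2 + n^{2}$ ($v{\left(n,x \right)} = -2 + n n = -2 + n^{2}$)
$\left(v{\left(-5,6 \right)} \left(5 - 5\right)^{2}\right)^{2} = \left(\left(-2 + \left(-5\right)^{2}\right) \left(5 - 5\right)^{2}\right)^{2} = \left(\left(-2 + 25\right) 0^{2}\right)^{2} = \left(23 \cdot 0\right)^{2} = 0^{2} = 0$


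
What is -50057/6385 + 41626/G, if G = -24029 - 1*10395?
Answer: -76497853/8453740 ≈ -9.0490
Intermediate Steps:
G = -34424 (G = -24029 - 10395 = -34424)
-50057/6385 + 41626/G = -50057/6385 + 41626/(-34424) = -50057*1/6385 + 41626*(-1/34424) = -50057/6385 - 1601/1324 = -76497853/8453740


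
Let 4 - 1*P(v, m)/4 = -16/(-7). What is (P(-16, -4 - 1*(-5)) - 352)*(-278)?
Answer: 671648/7 ≈ 95950.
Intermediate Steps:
P(v, m) = 48/7 (P(v, m) = 16 - (-64)/(-7) = 16 - (-64)*(-1)/7 = 16 - 4*16/7 = 16 - 64/7 = 48/7)
(P(-16, -4 - 1*(-5)) - 352)*(-278) = (48/7 - 352)*(-278) = -2416/7*(-278) = 671648/7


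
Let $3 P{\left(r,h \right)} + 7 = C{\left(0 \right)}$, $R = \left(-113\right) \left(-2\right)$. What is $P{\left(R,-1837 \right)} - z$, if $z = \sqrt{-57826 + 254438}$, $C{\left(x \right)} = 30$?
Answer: $\frac{23}{3} - 2 \sqrt{49153} \approx -435.74$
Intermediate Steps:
$R = 226$
$z = 2 \sqrt{49153}$ ($z = \sqrt{196612} = 2 \sqrt{49153} \approx 443.41$)
$P{\left(r,h \right)} = \frac{23}{3}$ ($P{\left(r,h \right)} = - \frac{7}{3} + \frac{1}{3} \cdot 30 = - \frac{7}{3} + 10 = \frac{23}{3}$)
$P{\left(R,-1837 \right)} - z = \frac{23}{3} - 2 \sqrt{49153}$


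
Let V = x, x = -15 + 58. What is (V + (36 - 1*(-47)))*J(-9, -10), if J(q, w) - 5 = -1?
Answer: 504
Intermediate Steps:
J(q, w) = 4 (J(q, w) = 5 - 1 = 4)
x = 43
V = 43
(V + (36 - 1*(-47)))*J(-9, -10) = (43 + (36 - 1*(-47)))*4 = (43 + (36 + 47))*4 = (43 + 83)*4 = 126*4 = 504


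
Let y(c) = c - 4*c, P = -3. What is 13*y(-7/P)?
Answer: -91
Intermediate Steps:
y(c) = -3*c
13*y(-7/P) = 13*(-(-21)/(-3)) = 13*(-(-21)*(-1)/3) = 13*(-3*7/3) = 13*(-7) = -91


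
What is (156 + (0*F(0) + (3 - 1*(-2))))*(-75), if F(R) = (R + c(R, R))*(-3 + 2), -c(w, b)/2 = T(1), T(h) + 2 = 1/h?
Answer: -12075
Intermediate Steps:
T(h) = -2 + 1/h
c(w, b) = 2 (c(w, b) = -2*(-2 + 1/1) = -2*(-2 + 1) = -2*(-1) = 2)
F(R) = -2 - R (F(R) = (R + 2)*(-3 + 2) = (2 + R)*(-1) = -2 - R)
(156 + (0*F(0) + (3 - 1*(-2))))*(-75) = (156 + (0*(-2 - 1*0) + (3 - 1*(-2))))*(-75) = (156 + (0*(-2 + 0) + (3 + 2)))*(-75) = (156 + (0*(-2) + 5))*(-75) = (156 + (0 + 5))*(-75) = (156 + 5)*(-75) = 161*(-75) = -12075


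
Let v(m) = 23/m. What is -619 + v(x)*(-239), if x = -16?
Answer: -4407/16 ≈ -275.44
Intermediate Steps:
-619 + v(x)*(-239) = -619 + (23/(-16))*(-239) = -619 + (23*(-1/16))*(-239) = -619 - 23/16*(-239) = -619 + 5497/16 = -4407/16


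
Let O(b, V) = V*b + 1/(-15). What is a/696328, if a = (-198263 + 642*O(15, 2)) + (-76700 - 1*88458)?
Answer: -1721019/3481640 ≈ -0.49431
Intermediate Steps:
O(b, V) = -1/15 + V*b (O(b, V) = V*b - 1/15 = -1/15 + V*b)
a = -1721019/5 (a = (-198263 + 642*(-1/15 + 2*15)) + (-76700 - 1*88458) = (-198263 + 642*(-1/15 + 30)) + (-76700 - 88458) = (-198263 + 642*(449/15)) - 165158 = (-198263 + 96086/5) - 165158 = -895229/5 - 165158 = -1721019/5 ≈ -3.4420e+5)
a/696328 = -1721019/5/696328 = -1721019/5*1/696328 = -1721019/3481640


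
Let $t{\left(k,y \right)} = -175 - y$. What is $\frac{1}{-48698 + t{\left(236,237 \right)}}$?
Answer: $- \frac{1}{49110} \approx -2.0362 \cdot 10^{-5}$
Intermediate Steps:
$\frac{1}{-48698 + t{\left(236,237 \right)}} = \frac{1}{-48698 - 412} = \frac{1}{-49110} = - \frac{1}{49110}$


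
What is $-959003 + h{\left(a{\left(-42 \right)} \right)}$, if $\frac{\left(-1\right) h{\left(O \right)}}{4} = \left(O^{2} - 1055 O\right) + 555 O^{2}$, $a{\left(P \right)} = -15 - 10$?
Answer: $-2454503$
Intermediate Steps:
$a{\left(P \right)} = -25$ ($a{\left(P \right)} = -15 - 10 = -25$)
$h{\left(O \right)} = - 2224 O^{2} + 4220 O$ ($h{\left(O \right)} = - 4 \left(\left(O^{2} - 1055 O\right) + 555 O^{2}\right) = - 4 \left(- 1055 O + 556 O^{2}\right) = - 2224 O^{2} + 4220 O$)
$-959003 + h{\left(a{\left(-42 \right)} \right)} = -959003 + 4 \left(-25\right) \left(1055 - -13900\right) = -959003 + 4 \left(-25\right) \left(1055 + 13900\right) = -959003 + 4 \left(-25\right) 14955 = -959003 - 1495500 = -2454503$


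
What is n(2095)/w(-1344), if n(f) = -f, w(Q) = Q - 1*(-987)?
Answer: 2095/357 ≈ 5.8683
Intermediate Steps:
w(Q) = 987 + Q (w(Q) = Q + 987 = 987 + Q)
n(2095)/w(-1344) = (-1*2095)/(987 - 1344) = -2095/(-357) = -2095*(-1/357) = 2095/357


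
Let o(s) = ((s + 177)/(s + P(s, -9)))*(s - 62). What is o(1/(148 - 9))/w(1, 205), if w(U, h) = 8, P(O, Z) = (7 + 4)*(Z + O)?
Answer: 53003167/3822222 ≈ 13.867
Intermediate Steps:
P(O, Z) = 11*O + 11*Z (P(O, Z) = 11*(O + Z) = 11*O + 11*Z)
o(s) = (-62 + s)*(177 + s)/(-99 + 12*s) (o(s) = ((s + 177)/(s + (11*s + 11*(-9))))*(s - 62) = ((177 + s)/(s + (11*s - 99)))*(-62 + s) = ((177 + s)/(s + (-99 + 11*s)))*(-62 + s) = ((177 + s)/(-99 + 12*s))*(-62 + s) = (-62 + s)*(177 + s)/(-99 + 12*s))
o(1/(148 - 9))/w(1, 205) = ((-10974 + (1/(148 - 9))² + 115/(148 - 9))/(3*(-33 + 4/(148 - 9))))/8 = ((-10974 + (1/139)² + 115/139)/(3*(-33 + 4/139)))*(⅛) = ((-10974 + (1/139)² + 115*(1/139))/(3*(-33 + 4*(1/139))))*(⅛) = ((-10974 + 1/19321 + 115/139)/(3*(-33 + 4/139)))*(⅛) = ((⅓)*(-212012668/19321)/(-4583/139))*(⅛) = ((⅓)*(-139/4583)*(-212012668/19321))*(⅛) = (212012668/1911111)*(⅛) = 53003167/3822222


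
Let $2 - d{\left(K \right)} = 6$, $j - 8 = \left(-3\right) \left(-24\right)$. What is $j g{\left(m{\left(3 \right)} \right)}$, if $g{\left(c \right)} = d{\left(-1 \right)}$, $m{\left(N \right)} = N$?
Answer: $-320$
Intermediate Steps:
$j = 80$ ($j = 8 - -72 = 8 + 72 = 80$)
$d{\left(K \right)} = -4$ ($d{\left(K \right)} = 2 - 6 = -4$)
$g{\left(c \right)} = -4$
$j g{\left(m{\left(3 \right)} \right)} = 80 \left(-4\right) = -320$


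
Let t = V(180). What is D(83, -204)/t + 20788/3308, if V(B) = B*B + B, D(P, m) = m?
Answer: 14095796/2245305 ≈ 6.2779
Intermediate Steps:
V(B) = B + B**2 (V(B) = B**2 + B = B + B**2)
t = 32580 (t = 180*(1 + 180) = 180*181 = 32580)
D(83, -204)/t + 20788/3308 = -204/32580 + 20788/3308 = -204*1/32580 + 20788*(1/3308) = -17/2715 + 5197/827 = 14095796/2245305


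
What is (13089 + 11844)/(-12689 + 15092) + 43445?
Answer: 34807756/801 ≈ 43455.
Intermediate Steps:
(13089 + 11844)/(-12689 + 15092) + 43445 = 24933/2403 + 43445 = 24933*(1/2403) + 43445 = 8311/801 + 43445 = 34807756/801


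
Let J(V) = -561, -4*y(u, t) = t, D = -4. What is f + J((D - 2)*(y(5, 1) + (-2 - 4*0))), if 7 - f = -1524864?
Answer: 1524310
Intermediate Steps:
y(u, t) = -t/4
f = 1524871 (f = 7 - 1*(-1524864) = 7 + 1524864 = 1524871)
f + J((D - 2)*(y(5, 1) + (-2 - 4*0))) = 1524871 - 561 = 1524310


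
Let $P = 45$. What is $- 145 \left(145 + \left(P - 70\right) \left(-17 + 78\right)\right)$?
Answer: $200100$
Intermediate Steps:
$- 145 \left(145 + \left(P - 70\right) \left(-17 + 78\right)\right) = - 145 \left(145 + \left(45 - 70\right) \left(-17 + 78\right)\right) = - 145 \left(145 - 1525\right) = \left(-145\right) \left(-1380\right) = 200100$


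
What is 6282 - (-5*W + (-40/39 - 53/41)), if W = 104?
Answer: 10880105/1599 ≈ 6804.3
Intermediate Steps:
6282 - (-5*W + (-40/39 - 53/41)) = 6282 - (-5*104 + (-40/39 - 53/41)) = 6282 - (-520 + (-40*1/39 - 53*1/41)) = 6282 - (-520 + (-40/39 - 53/41)) = 6282 - (-520 - 3707/1599) = 6282 - 1*(-835187/1599) = 6282 + 835187/1599 = 10880105/1599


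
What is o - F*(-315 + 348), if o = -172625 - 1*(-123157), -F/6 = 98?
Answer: -30064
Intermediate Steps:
F = -588 (F = -6*98 = -588)
o = -49468 (o = -172625 + 123157 = -49468)
o - F*(-315 + 348) = -49468 - (-588)*(-315 + 348) = -49468 - (-588)*33 = -49468 - 1*(-19404) = -49468 + 19404 = -30064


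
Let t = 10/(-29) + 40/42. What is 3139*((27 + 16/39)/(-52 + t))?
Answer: -681184973/406874 ≈ -1674.2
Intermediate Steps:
t = 370/609 (t = 10*(-1/29) + 40*(1/42) = -10/29 + 20/21 = 370/609 ≈ 0.60755)
3139*((27 + 16/39)/(-52 + t)) = 3139*((27 + 16/39)/(-52 + 370/609)) = 3139*((27 + 16*(1/39))/(-31298/609)) = 3139*((27 + 16/39)*(-609/31298)) = 3139*((1069/39)*(-609/31298)) = 3139*(-217007/406874) = -681184973/406874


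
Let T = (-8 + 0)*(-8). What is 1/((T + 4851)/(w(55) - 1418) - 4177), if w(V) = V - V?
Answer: -1418/5927901 ≈ -0.00023921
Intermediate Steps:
w(V) = 0
T = 64 (T = -8*(-8) = 64)
1/((T + 4851)/(w(55) - 1418) - 4177) = 1/((64 + 4851)/(0 - 1418) - 4177) = 1/(4915/(-1418) - 4177) = 1/(4915*(-1/1418) - 4177) = 1/(-4915/1418 - 4177) = 1/(-5927901/1418) = -1418/5927901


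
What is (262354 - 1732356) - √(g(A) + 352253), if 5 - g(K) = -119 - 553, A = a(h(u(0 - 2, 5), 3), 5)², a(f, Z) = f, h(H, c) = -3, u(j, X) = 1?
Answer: -1470002 - √352930 ≈ -1.4706e+6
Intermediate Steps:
A = 9 (A = (-3)² = 9)
g(K) = 677 (g(K) = 5 - (-119 - 553) = 5 - 1*(-672) = 5 + 672 = 677)
(262354 - 1732356) - √(g(A) + 352253) = (262354 - 1732356) - √(677 + 352253) = -1470002 - √352930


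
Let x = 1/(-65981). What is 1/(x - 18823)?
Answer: -65981/1241960364 ≈ -5.3126e-5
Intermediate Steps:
x = -1/65981 ≈ -1.5156e-5
1/(x - 18823) = 1/(-1/65981 - 18823) = 1/(-1241960364/65981) = -65981/1241960364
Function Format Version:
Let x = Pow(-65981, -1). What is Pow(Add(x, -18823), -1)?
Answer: Rational(-65981, 1241960364) ≈ -5.3126e-5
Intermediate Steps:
x = Rational(-1, 65981) ≈ -1.5156e-5
Pow(Add(x, -18823), -1) = Pow(Add(Rational(-1, 65981), -18823), -1) = Pow(Rational(-1241960364, 65981), -1) = Rational(-65981, 1241960364)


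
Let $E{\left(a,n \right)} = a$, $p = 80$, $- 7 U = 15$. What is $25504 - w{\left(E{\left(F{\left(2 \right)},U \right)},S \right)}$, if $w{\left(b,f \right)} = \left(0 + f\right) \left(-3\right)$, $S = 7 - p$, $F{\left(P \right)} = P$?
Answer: $25285$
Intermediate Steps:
$U = - \frac{15}{7}$ ($U = \left(- \frac{1}{7}\right) 15 = - \frac{15}{7} \approx -2.1429$)
$S = -73$ ($S = 7 - 80 = -73$)
$w{\left(b,f \right)} = - 3 f$ ($w{\left(b,f \right)} = f \left(-3\right) = - 3 f$)
$25504 - w{\left(E{\left(F{\left(2 \right)},U \right)},S \right)} = 25504 - \left(-3\right) \left(-73\right) = 25504 - 219 = 25285$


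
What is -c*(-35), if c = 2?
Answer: 70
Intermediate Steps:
-c*(-35) = -2*(-35) = -1*(-70) = 70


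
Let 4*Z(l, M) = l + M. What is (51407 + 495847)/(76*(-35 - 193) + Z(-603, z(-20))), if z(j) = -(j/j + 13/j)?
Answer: -43780320/1398307 ≈ -31.310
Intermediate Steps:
z(j) = -1 - 13/j (z(j) = -(1 + 13/j) = -1 - 13/j)
Z(l, M) = M/4 + l/4 (Z(l, M) = (l + M)/4 = (M + l)/4 = M/4 + l/4)
(51407 + 495847)/(76*(-35 - 193) + Z(-603, z(-20))) = (51407 + 495847)/(76*(-35 - 193) + (((-13 - 1*(-20))/(-20))/4 + (¼)*(-603))) = 547254/(76*(-228) + ((-(-13 + 20)/20)/4 - 603/4)) = 547254/(-17328 + ((-1/20*7)/4 - 603/4)) = 547254/(-17328 + ((¼)*(-7/20) - 603/4)) = 547254/(-17328 + (-7/80 - 603/4)) = 547254/(-17328 - 12067/80) = 547254/(-1398307/80) = 547254*(-80/1398307) = -43780320/1398307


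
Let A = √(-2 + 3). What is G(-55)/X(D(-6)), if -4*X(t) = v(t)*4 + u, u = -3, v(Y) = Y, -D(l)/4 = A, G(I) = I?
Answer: -220/19 ≈ -11.579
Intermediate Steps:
A = 1 (A = √1 = 1)
D(l) = -4 (D(l) = -4*1 = -4)
X(t) = ¾ - t (X(t) = -(t*4 - 3)/4 = -(4*t - 3)/4 = -(-3 + 4*t)/4 = ¾ - t)
G(-55)/X(D(-6)) = -55/(¾ - 1*(-4)) = -55/(¾ + 4) = -55/19/4 = -55*4/19 = -220/19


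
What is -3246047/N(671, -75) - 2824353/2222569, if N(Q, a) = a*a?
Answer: -7230450420368/12501950625 ≈ -578.35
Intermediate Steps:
N(Q, a) = a**2
-3246047/N(671, -75) - 2824353/2222569 = -3246047/((-75)**2) - 2824353/2222569 = -3246047/5625 - 2824353*1/2222569 = -3246047*1/5625 - 2824353/2222569 = -3246047/5625 - 2824353/2222569 = -7230450420368/12501950625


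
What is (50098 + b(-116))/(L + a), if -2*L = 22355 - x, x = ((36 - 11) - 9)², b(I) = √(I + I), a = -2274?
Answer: -100196/26647 - 4*I*√58/26647 ≈ -3.7601 - 0.0011432*I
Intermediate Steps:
b(I) = √2*√I (b(I) = √(2*I) = √2*√I)
x = 256 (x = (25 - 9)² = 16² = 256)
L = -22099/2 (L = -(22355 - 1*256)/2 = -(22355 - 256)/2 = -½*22099 = -22099/2 ≈ -11050.)
(50098 + b(-116))/(L + a) = (50098 + √2*√(-116))/(-22099/2 - 2274) = (50098 + √2*(2*I*√29))/(-26647/2) = (50098 + 2*I*√58)*(-2/26647) = -100196/26647 - 4*I*√58/26647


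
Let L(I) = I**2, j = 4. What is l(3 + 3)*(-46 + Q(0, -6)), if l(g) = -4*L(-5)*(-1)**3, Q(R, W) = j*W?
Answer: -7000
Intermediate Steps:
Q(R, W) = 4*W
l(g) = 100 (l(g) = -4*(-5)**2*(-1)**3 = -4*25*(-1) = -100*(-1) = 100)
l(3 + 3)*(-46 + Q(0, -6)) = 100*(-46 + 4*(-6)) = 100*(-46 - 24) = 100*(-70) = -7000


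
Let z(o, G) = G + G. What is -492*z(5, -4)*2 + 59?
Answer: 7931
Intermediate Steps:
z(o, G) = 2*G
-492*z(5, -4)*2 + 59 = -492*2*(-4)*2 + 59 = -(-3936)*2 + 59 = -492*(-16) + 59 = 7872 + 59 = 7931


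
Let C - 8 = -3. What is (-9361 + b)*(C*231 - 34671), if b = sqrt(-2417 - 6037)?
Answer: 313743276 - 33516*I*sqrt(8454) ≈ 3.1374e+8 - 3.0816e+6*I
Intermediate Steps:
C = 5 (C = 8 - 3 = 5)
b = I*sqrt(8454) (b = sqrt(-8454) = I*sqrt(8454) ≈ 91.946*I)
(-9361 + b)*(C*231 - 34671) = (-9361 + I*sqrt(8454))*(5*231 - 34671) = (-9361 + I*sqrt(8454))*(1155 - 34671) = (-9361 + I*sqrt(8454))*(-33516) = 313743276 - 33516*I*sqrt(8454)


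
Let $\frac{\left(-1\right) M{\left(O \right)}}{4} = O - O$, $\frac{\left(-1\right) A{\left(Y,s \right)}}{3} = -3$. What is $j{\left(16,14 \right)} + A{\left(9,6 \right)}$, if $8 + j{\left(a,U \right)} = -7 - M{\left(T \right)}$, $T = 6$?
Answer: $-6$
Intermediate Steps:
$A{\left(Y,s \right)} = 9$ ($A{\left(Y,s \right)} = \left(-3\right) \left(-3\right) = 9$)
$M{\left(O \right)} = 0$ ($M{\left(O \right)} = - 4 \left(O - O\right) = \left(-4\right) 0 = 0$)
$j{\left(a,U \right)} = -15$ ($j{\left(a,U \right)} = -8 - 7 = -15$)
$j{\left(16,14 \right)} + A{\left(9,6 \right)} = -15 + 9 = -6$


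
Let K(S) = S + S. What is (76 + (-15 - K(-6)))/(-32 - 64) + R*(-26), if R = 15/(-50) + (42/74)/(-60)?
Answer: 129391/17760 ≈ 7.2855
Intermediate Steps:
K(S) = 2*S
R = -229/740 (R = 15*(-1/50) + (42*(1/74))*(-1/60) = -3/10 + (21/37)*(-1/60) = -3/10 - 7/740 = -229/740 ≈ -0.30946)
(76 + (-15 - K(-6)))/(-32 - 64) + R*(-26) = (76 + (-15 - 2*(-6)))/(-32 - 64) - 229/740*(-26) = (76 + (-15 - 1*(-12)))/(-96) + 2977/370 = (76 + (-15 + 12))*(-1/96) + 2977/370 = (76 - 3)*(-1/96) + 2977/370 = 73*(-1/96) + 2977/370 = -73/96 + 2977/370 = 129391/17760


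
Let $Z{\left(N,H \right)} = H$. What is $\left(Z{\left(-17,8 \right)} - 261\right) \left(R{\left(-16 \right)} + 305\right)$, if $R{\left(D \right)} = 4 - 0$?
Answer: $-78177$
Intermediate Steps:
$R{\left(D \right)} = 4$ ($R{\left(D \right)} = 4 + 0 = 4$)
$\left(Z{\left(-17,8 \right)} - 261\right) \left(R{\left(-16 \right)} + 305\right) = \left(8 - 261\right) \left(4 + 305\right) = \left(-253\right) 309 = -78177$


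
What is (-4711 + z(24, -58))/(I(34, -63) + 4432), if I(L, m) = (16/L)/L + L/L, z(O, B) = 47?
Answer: -1347896/1281141 ≈ -1.0521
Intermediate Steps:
I(L, m) = 1 + 16/L² (I(L, m) = 16/L² + 1 = 1 + 16/L²)
(-4711 + z(24, -58))/(I(34, -63) + 4432) = (-4711 + 47)/((1 + 16/34²) + 4432) = -4664/((1 + 16*(1/1156)) + 4432) = -4664/((1 + 4/289) + 4432) = -4664/(293/289 + 4432) = -4664/1281141/289 = -4664*289/1281141 = -1347896/1281141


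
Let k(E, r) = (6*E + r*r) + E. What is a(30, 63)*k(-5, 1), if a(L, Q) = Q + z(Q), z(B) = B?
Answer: -4284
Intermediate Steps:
a(L, Q) = 2*Q (a(L, Q) = Q + Q = 2*Q)
k(E, r) = r**2 + 7*E (k(E, r) = (6*E + r**2) + E = (r**2 + 6*E) + E = r**2 + 7*E)
a(30, 63)*k(-5, 1) = (2*63)*(1**2 + 7*(-5)) = 126*(1 - 35) = 126*(-34) = -4284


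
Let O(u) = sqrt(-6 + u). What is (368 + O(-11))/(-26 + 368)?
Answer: 184/171 + I*sqrt(17)/342 ≈ 1.076 + 0.012056*I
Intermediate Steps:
(368 + O(-11))/(-26 + 368) = (368 + sqrt(-6 - 11))/(-26 + 368) = (368 + sqrt(-17))/342 = (368 + I*sqrt(17))*(1/342) = 184/171 + I*sqrt(17)/342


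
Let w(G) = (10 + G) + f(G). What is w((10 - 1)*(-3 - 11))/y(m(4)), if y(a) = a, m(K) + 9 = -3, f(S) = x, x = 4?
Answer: 28/3 ≈ 9.3333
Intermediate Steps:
f(S) = 4
m(K) = -12 (m(K) = -9 - 3 = -12)
w(G) = 14 + G (w(G) = (10 + G) + 4 = 14 + G)
w((10 - 1)*(-3 - 11))/y(m(4)) = (14 + (10 - 1)*(-3 - 11))/(-12) = -(14 + 9*(-14))/12 = -(14 - 126)/12 = -1/12*(-112) = 28/3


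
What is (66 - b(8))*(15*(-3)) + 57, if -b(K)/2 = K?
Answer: -3633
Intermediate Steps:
b(K) = -2*K
(66 - b(8))*(15*(-3)) + 57 = (66 - (-2)*8)*(15*(-3)) + 57 = (66 - 1*(-16))*(-45) + 57 = (66 + 16)*(-45) + 57 = 82*(-45) + 57 = -3690 + 57 = -3633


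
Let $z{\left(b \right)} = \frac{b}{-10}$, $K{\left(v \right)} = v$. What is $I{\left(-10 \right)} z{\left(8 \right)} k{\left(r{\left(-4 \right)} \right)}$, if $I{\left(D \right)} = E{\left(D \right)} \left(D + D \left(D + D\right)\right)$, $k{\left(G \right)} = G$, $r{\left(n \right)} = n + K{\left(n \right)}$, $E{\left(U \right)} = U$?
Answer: $-12160$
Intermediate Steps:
$z{\left(b \right)} = - \frac{b}{10}$ ($z{\left(b \right)} = b \left(- \frac{1}{10}\right) = - \frac{b}{10}$)
$r{\left(n \right)} = 2 n$ ($r{\left(n \right)} = n + n = 2 n$)
$I{\left(D \right)} = D \left(D + 2 D^{2}\right)$ ($I{\left(D \right)} = D \left(D + D \left(D + D\right)\right) = D \left(D + D 2 D\right) = D \left(D + 2 D^{2}\right)$)
$I{\left(-10 \right)} z{\left(8 \right)} k{\left(r{\left(-4 \right)} \right)} = \left(-10\right)^{2} \left(1 + 2 \left(-10\right)\right) \left(\left(- \frac{1}{10}\right) 8\right) 2 \left(-4\right) = 100 \left(1 - 20\right) \left(- \frac{4}{5}\right) \left(-8\right) = 100 \left(-19\right) \left(- \frac{4}{5}\right) \left(-8\right) = \left(-1900\right) \left(- \frac{4}{5}\right) \left(-8\right) = 1520 \left(-8\right) = -12160$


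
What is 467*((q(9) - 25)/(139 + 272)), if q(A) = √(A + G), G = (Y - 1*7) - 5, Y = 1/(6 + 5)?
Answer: -11675/411 + 1868*I*√22/4521 ≈ -28.406 + 1.938*I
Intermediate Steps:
Y = 1/11 ≈ 0.090909
G = -131/11 (G = (1/11 - 1*7) - 5 = (1/11 - 7) - 5 = -76/11 - 5 = -131/11 ≈ -11.909)
q(A) = √(-131/11 + A) (q(A) = √(A - 131/11) = √(-131/11 + A))
467*((q(9) - 25)/(139 + 272)) = 467*((√(-1441 + 121*9)/11 - 25)/(139 + 272)) = 467*((√(-1441 + 1089)/11 - 25)/411) = 467*((√(-352)/11 - 25)*(1/411)) = 467*(((4*I*√22)/11 - 25)*(1/411)) = 467*((4*I*√22/11 - 25)*(1/411)) = 467*((-25 + 4*I*√22/11)*(1/411)) = 467*(-25/411 + 4*I*√22/4521) = -11675/411 + 1868*I*√22/4521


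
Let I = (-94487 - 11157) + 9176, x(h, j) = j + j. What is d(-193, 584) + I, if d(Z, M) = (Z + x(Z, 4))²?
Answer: -62243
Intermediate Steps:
x(h, j) = 2*j
I = -96468 (I = -105644 + 9176 = -96468)
d(Z, M) = (8 + Z)² (d(Z, M) = (Z + 2*4)² = (Z + 8)² = (8 + Z)²)
d(-193, 584) + I = (8 - 193)² - 96468 = (-185)² - 96468 = 34225 - 96468 = -62243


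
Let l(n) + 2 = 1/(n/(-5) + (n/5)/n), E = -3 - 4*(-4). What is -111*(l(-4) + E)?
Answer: -1332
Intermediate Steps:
E = 13 (E = -3 + 16 = 13)
l(n) = -2 + 1/(⅕ - n/5) (l(n) = -2 + 1/(n/(-5) + (n/5)/n) = -2 + 1/(n*(-⅕) + (n*(⅕))/n) = -2 + 1/(-n/5 + (n/5)/n) = -2 + 1/(-n/5 + ⅕) = -2 + 1/(⅕ - n/5))
-111*(l(-4) + E) = -111*((-3 - 2*(-4))/(-1 - 4) + 13) = -111*((-3 + 8)/(-5) + 13) = -111*(-⅕*5 + 13) = -111*(-1 + 13) = -111*12 = -1332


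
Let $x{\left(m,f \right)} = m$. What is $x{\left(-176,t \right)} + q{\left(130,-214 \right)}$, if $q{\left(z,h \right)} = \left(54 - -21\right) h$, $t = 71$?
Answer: $-16226$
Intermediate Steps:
$q{\left(z,h \right)} = 75 h$ ($q{\left(z,h \right)} = \left(54 + 21\right) h = 75 h$)
$x{\left(-176,t \right)} + q{\left(130,-214 \right)} = -176 + 75 \left(-214\right) = -176 - 16050 = -16226$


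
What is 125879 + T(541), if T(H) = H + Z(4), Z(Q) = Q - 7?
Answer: 126417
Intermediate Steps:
Z(Q) = -7 + Q
T(H) = -3 + H (T(H) = H + (-7 + 4) = H - 3 = -3 + H)
125879 + T(541) = 125879 + (-3 + 541) = 125879 + 538 = 126417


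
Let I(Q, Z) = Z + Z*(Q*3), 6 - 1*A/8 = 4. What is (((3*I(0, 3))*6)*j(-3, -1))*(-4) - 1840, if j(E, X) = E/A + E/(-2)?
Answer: -4247/2 ≈ -2123.5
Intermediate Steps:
A = 16 (A = 48 - 8*4 = 48 - 32 = 16)
I(Q, Z) = Z + 3*Q*Z (I(Q, Z) = Z + Z*(3*Q) = Z + 3*Q*Z)
j(E, X) = -7*E/16 (j(E, X) = E/16 + E/(-2) = E*(1/16) + E*(-½) = E/16 - E/2 = -7*E/16)
(((3*I(0, 3))*6)*j(-3, -1))*(-4) - 1840 = (((3*(3*(1 + 3*0)))*6)*(-7/16*(-3)))*(-4) - 1840 = (((3*(3*(1 + 0)))*6)*(21/16))*(-4) - 1840 = (((3*(3*1))*6)*(21/16))*(-4) - 1840 = (((3*3)*6)*(21/16))*(-4) - 1840 = ((9*6)*(21/16))*(-4) - 1840 = (54*(21/16))*(-4) - 1840 = (567/8)*(-4) - 1840 = -567/2 - 1840 = -4247/2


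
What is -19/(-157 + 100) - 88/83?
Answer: -181/249 ≈ -0.72691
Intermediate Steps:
-19/(-157 + 100) - 88/83 = -19/(-57) - 88*1/83 = -19*(-1/57) - 88/83 = ⅓ - 88/83 = -181/249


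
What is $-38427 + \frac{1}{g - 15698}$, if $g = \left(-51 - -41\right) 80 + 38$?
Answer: $- \frac{632508421}{16460} \approx -38427.0$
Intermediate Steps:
$g = -762$ ($g = \left(-51 + 41\right) 80 + 38 = \left(-10\right) 80 + 38 = -800 + 38 = -762$)
$-38427 + \frac{1}{g - 15698} = -38427 + \frac{1}{-762 - 15698} = -38427 + \frac{1}{-16460} = -38427 - \frac{1}{16460} = - \frac{632508421}{16460}$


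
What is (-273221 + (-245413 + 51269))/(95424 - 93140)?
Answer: -467365/2284 ≈ -204.63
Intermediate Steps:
(-273221 + (-245413 + 51269))/(95424 - 93140) = (-273221 - 194144)/2284 = -467365*1/2284 = -467365/2284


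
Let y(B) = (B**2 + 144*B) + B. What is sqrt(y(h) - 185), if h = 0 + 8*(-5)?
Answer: I*sqrt(4385) ≈ 66.219*I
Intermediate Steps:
h = -40 (h = 0 - 40 = -40)
y(B) = B**2 + 145*B
sqrt(y(h) - 185) = sqrt(-40*(145 - 40) - 185) = sqrt(-40*105 - 185) = sqrt(-4200 - 185) = sqrt(-4385) = I*sqrt(4385)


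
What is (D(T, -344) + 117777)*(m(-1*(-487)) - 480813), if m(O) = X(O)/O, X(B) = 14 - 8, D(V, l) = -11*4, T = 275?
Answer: -27567879518025/487 ≈ -5.6608e+10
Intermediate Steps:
D(V, l) = -44
X(B) = 6
m(O) = 6/O
(D(T, -344) + 117777)*(m(-1*(-487)) - 480813) = (-44 + 117777)*(6/((-1*(-487))) - 480813) = 117733*(6/487 - 480813) = 117733*(-234155925/487) = -27567879518025/487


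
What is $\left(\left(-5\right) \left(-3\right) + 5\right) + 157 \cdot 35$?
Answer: $5515$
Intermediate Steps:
$\left(\left(-5\right) \left(-3\right) + 5\right) + 157 \cdot 35 = \left(15 + 5\right) + 5495 = 20 + 5495 = 5515$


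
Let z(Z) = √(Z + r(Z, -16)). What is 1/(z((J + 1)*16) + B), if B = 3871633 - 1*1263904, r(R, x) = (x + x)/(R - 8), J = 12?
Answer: 21731075/56668754476943 - 10*√1299/170006263430829 ≈ 3.8347e-7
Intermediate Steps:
r(R, x) = 2*x/(-8 + R) (r(R, x) = (2*x)/(-8 + R) = 2*x/(-8 + R))
z(Z) = √(Z - 32/(-8 + Z)) (z(Z) = √(Z + 2*(-16)/(-8 + Z)) = √(Z - 32/(-8 + Z)))
B = 2607729 (B = 3871633 - 1263904 = 2607729)
1/(z((J + 1)*16) + B) = 1/(√((-32 + ((12 + 1)*16)*(-8 + (12 + 1)*16))/(-8 + (12 + 1)*16)) + 2607729) = 1/(√((-32 + (13*16)*(-8 + 13*16))/(-8 + 13*16)) + 2607729) = 1/(√((-32 + 208*(-8 + 208))/(-8 + 208)) + 2607729) = 1/(√((-32 + 208*200)/200) + 2607729) = 1/(√((-32 + 41600)/200) + 2607729) = 1/(√((1/200)*41568) + 2607729) = 1/(√(5196/25) + 2607729) = 1/(2*√1299/5 + 2607729) = 1/(2607729 + 2*√1299/5)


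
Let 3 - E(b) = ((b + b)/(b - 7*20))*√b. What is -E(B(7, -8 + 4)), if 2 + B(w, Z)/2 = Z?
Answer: -3 + 6*I*√3/19 ≈ -3.0 + 0.54696*I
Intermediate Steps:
B(w, Z) = -4 + 2*Z
E(b) = 3 - 2*b^(3/2)/(-140 + b) (E(b) = 3 - (b + b)/(b - 7*20)*√b = 3 - (2*b)/(b - 140)*√b = 3 - (2*b)/(-140 + b)*√b = 3 - 2*b/(-140 + b)*√b = 3 - 2*b^(3/2)/(-140 + b))
-E(B(7, -8 + 4)) = -(-420 - 2*(-4 + 2*(-8 + 4))^(3/2) + 3*(-4 + 2*(-8 + 4)))/(-140 + (-4 + 2*(-8 + 4))) = -(-420 - 2*(-4 + 2*(-4))^(3/2) + 3*(-4 + 2*(-4)))/(-140 + (-4 + 2*(-4))) = -(-420 - 2*(-4 - 8)^(3/2) + 3*(-4 - 8))/(-140 + (-4 - 8)) = -(-420 - (-48)*I*√3 + 3*(-12))/(-140 - 12) = -(-420 - (-48)*I*√3 - 36)/(-152) = -(-1)*(-420 + 48*I*√3 - 36)/152 = -(-1)*(-456 + 48*I*√3)/152 = -(3 - 6*I*√3/19) = -3 + 6*I*√3/19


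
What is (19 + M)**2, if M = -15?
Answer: 16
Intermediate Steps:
(19 + M)**2 = (19 - 15)**2 = 4**2 = 16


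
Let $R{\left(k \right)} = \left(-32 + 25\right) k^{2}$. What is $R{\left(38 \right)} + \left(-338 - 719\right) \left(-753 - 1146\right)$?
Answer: $1997135$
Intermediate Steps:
$R{\left(k \right)} = - 7 k^{2}$
$R{\left(38 \right)} + \left(-338 - 719\right) \left(-753 - 1146\right) = - 7 \cdot 38^{2} + \left(-338 - 719\right) \left(-753 - 1146\right) = \left(-7\right) 1444 - -2007243 = -10108 + 2007243 = 1997135$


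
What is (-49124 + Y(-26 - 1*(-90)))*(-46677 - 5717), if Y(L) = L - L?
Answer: 2573802856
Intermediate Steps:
Y(L) = 0
(-49124 + Y(-26 - 1*(-90)))*(-46677 - 5717) = (-49124 + 0)*(-46677 - 5717) = -49124*(-52394) = 2573802856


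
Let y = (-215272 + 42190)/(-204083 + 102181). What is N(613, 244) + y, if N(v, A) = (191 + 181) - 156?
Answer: 11091957/50951 ≈ 217.70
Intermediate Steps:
y = 86541/50951 (y = -173082/(-101902) = -173082*(-1/101902) = 86541/50951 ≈ 1.6985)
N(v, A) = 216 (N(v, A) = 372 - 156 = 216)
N(613, 244) + y = 216 + 86541/50951 = 11091957/50951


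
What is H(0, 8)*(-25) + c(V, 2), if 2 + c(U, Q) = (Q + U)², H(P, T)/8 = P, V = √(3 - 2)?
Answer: 7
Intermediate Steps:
V = 1 (V = √1 = 1)
H(P, T) = 8*P
c(U, Q) = -2 + (Q + U)²
H(0, 8)*(-25) + c(V, 2) = (8*0)*(-25) + (-2 + (2 + 1)²) = 0*(-25) + (-2 + 3²) = 0 + (-2 + 9) = 0 + 7 = 7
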